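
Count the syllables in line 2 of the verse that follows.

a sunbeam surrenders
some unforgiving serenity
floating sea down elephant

Line 2: some (1), unforgiving (4), serenity (4) → 9

9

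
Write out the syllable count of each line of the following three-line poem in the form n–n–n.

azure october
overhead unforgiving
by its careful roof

Line 1: azure (2), october (3) → 5
Line 2: overhead (3), unforgiving (4) → 7
Line 3: by (1), its (1), careful (2), roof (1) → 5

5–7–5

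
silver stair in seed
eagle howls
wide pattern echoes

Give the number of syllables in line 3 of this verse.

Line 3: wide(1) + pattern(2) + echoes(2) = 5

5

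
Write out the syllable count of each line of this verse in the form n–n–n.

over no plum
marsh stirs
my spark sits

4–2–3

Line 1: over(2) + no(1) + plum(1) = 4
Line 2: marsh(1) + stirs(1) = 2
Line 3: my(1) + spark(1) + sits(1) = 3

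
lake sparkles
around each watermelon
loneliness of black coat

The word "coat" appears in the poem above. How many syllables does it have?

1

"coat" has 1 syllable.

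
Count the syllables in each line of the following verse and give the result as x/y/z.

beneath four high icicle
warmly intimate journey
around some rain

Line 1: "beneath four high icicle": 2+1+1+3 = 7
Line 2: "warmly intimate journey": 2+3+2 = 7
Line 3: "around some rain": 2+1+1 = 4

7/7/4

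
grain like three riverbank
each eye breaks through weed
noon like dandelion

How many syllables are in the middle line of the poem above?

5

The middle line: each(1) + eye(1) + breaks(1) + through(1) + weed(1) = 5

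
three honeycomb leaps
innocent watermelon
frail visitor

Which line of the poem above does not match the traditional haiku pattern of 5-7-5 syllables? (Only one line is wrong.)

Line 1: three (1), honeycomb (3), leaps (1) → 5 ✓
Line 2: innocent (3), watermelon (4) → 7 ✓
Line 3: frail (1), visitor (3) → 4 (expected 5)

The third line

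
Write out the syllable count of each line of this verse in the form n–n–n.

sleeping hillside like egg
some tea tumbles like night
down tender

6–6–3

Line 1: sleeping (2), hillside (2), like (1), egg (1) → 6
Line 2: some (1), tea (1), tumbles (2), like (1), night (1) → 6
Line 3: down (1), tender (2) → 3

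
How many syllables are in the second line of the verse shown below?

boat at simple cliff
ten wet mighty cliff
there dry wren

The second line: ten (1), wet (1), mighty (2), cliff (1) → 5

5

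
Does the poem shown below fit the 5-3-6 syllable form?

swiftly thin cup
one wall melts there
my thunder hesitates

No

Line 1: swiftly (2), thin (1), cup (1) → 4 (expected 5)
Line 2: one (1), wall (1), melts (1), there (1) → 4 (expected 3)
Line 3: my (1), thunder (2), hesitates (3) → 6 ✓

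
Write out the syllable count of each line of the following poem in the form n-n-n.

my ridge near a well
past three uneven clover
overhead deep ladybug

Line 1: "my ridge near a well": 1+1+1+1+1 = 5
Line 2: "past three uneven clover": 1+1+3+2 = 7
Line 3: "overhead deep ladybug": 3+1+3 = 7

5-7-7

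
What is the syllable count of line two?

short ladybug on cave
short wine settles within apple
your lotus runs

Line two: short (1), wine (1), settles (2), within (2), apple (2) → 8

8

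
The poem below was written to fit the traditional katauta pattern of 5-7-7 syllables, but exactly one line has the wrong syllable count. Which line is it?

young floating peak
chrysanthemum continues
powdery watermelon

The first line

Line 1: young(1) + floating(2) + peak(1) = 4 (expected 5)
Line 2: chrysanthemum(4) + continues(3) = 7 ✓
Line 3: powdery(3) + watermelon(4) = 7 ✓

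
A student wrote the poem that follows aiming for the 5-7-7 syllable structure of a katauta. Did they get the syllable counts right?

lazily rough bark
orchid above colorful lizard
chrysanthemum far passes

Line 1: lazily(3) + rough(1) + bark(1) = 5 ✓
Line 2: orchid(2) + above(2) + colorful(3) + lizard(2) = 9 (expected 7)
Line 3: chrysanthemum(4) + far(1) + passes(2) = 7 ✓

No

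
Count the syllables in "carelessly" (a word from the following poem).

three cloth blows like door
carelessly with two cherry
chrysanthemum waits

3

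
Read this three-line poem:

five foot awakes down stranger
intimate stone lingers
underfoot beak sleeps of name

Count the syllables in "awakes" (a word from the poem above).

2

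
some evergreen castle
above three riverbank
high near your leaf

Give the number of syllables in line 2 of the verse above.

Line 2: above (2), three (1), riverbank (3) → 6

6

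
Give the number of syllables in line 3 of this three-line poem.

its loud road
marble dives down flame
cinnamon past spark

Line 3: cinnamon (3), past (1), spark (1) → 5

5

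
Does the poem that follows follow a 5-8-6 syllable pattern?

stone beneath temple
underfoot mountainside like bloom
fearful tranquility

Line 1: stone(1) + beneath(2) + temple(2) = 5 ✓
Line 2: underfoot(3) + mountainside(3) + like(1) + bloom(1) = 8 ✓
Line 3: fearful(2) + tranquility(4) = 6 ✓

Yes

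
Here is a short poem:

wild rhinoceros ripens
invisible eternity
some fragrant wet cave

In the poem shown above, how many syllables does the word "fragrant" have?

"fragrant" has 2 syllables.

2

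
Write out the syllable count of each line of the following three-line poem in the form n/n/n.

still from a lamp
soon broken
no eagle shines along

4/3/6

Line 1: still(1) + from(1) + a(1) + lamp(1) = 4
Line 2: soon(1) + broken(2) = 3
Line 3: no(1) + eagle(2) + shines(1) + along(2) = 6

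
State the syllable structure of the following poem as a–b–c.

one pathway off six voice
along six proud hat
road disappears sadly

Line 1: one(1) + pathway(2) + off(1) + six(1) + voice(1) = 6
Line 2: along(2) + six(1) + proud(1) + hat(1) = 5
Line 3: road(1) + disappears(3) + sadly(2) = 6

6–5–6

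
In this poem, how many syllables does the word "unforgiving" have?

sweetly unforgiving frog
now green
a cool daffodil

"unforgiving" has 4 syllables.

4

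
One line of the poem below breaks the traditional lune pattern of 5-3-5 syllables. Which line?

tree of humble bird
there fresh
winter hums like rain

Line 1: tree (1), of (1), humble (2), bird (1) → 5 ✓
Line 2: there (1), fresh (1) → 2 (expected 3)
Line 3: winter (2), hums (1), like (1), rain (1) → 5 ✓

Line 2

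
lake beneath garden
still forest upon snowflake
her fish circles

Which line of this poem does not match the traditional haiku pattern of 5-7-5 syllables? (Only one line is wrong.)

Line 1: "lake beneath garden": 1+2+2 = 5 ✓
Line 2: "still forest upon snowflake": 1+2+2+2 = 7 ✓
Line 3: "her fish circles": 1+1+2 = 4 (expected 5)

Line 3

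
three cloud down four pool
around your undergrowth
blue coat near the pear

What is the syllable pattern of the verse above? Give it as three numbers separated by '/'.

5/6/5

Line 1: three(1) + cloud(1) + down(1) + four(1) + pool(1) = 5
Line 2: around(2) + your(1) + undergrowth(3) = 6
Line 3: blue(1) + coat(1) + near(1) + the(1) + pear(1) = 5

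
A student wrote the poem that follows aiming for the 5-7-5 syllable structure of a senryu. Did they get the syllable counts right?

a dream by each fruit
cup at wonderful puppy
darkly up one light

Yes

Line 1: "a dream by each fruit": 1+1+1+1+1 = 5 ✓
Line 2: "cup at wonderful puppy": 1+1+3+2 = 7 ✓
Line 3: "darkly up one light": 2+1+1+1 = 5 ✓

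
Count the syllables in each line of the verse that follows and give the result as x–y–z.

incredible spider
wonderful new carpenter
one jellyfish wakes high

6–7–6

Line 1: incredible(4) + spider(2) = 6
Line 2: wonderful(3) + new(1) + carpenter(3) = 7
Line 3: one(1) + jellyfish(3) + wakes(1) + high(1) = 6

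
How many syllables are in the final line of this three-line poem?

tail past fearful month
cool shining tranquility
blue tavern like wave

5

The final line: blue (1), tavern (2), like (1), wave (1) → 5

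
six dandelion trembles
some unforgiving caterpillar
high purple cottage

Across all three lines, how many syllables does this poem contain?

21

Line 1: "six dandelion trembles": 1+4+2 = 7
Line 2: "some unforgiving caterpillar": 1+4+4 = 9
Line 3: "high purple cottage": 1+2+2 = 5
Total: 7 + 9 + 5 = 21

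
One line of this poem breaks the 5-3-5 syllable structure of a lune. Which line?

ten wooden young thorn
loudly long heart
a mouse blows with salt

Line 2

Line 1: "ten wooden young thorn": 1+2+1+1 = 5 ✓
Line 2: "loudly long heart": 2+1+1 = 4 (expected 3)
Line 3: "a mouse blows with salt": 1+1+1+1+1 = 5 ✓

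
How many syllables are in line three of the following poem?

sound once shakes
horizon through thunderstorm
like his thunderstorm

5

Line three: "like his thunderstorm": 1+1+3 = 5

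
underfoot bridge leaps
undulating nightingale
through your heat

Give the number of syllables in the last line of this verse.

The last line: "through your heat": 1+1+1 = 3

3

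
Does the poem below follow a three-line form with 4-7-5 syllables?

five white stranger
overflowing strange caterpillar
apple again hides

Line 1: five(1) + white(1) + stranger(2) = 4 ✓
Line 2: overflowing(4) + strange(1) + caterpillar(4) = 9 (expected 7)
Line 3: apple(2) + again(2) + hides(1) = 5 ✓

No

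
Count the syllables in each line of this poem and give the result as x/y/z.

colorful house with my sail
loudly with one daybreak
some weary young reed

7/6/5

Line 1: colorful(3) + house(1) + with(1) + my(1) + sail(1) = 7
Line 2: loudly(2) + with(1) + one(1) + daybreak(2) = 6
Line 3: some(1) + weary(2) + young(1) + reed(1) = 5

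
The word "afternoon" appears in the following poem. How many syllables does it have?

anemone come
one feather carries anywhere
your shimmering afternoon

3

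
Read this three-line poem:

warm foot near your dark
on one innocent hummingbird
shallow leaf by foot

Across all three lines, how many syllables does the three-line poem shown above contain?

Line 1: warm(1) + foot(1) + near(1) + your(1) + dark(1) = 5
Line 2: on(1) + one(1) + innocent(3) + hummingbird(3) = 8
Line 3: shallow(2) + leaf(1) + by(1) + foot(1) = 5
Total: 5 + 8 + 5 = 18

18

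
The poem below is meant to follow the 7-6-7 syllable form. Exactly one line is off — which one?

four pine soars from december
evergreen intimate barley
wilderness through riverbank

Line 1: four(1) + pine(1) + soars(1) + from(1) + december(3) = 7 ✓
Line 2: evergreen(3) + intimate(3) + barley(2) = 8 (expected 6)
Line 3: wilderness(3) + through(1) + riverbank(3) = 7 ✓

Line 2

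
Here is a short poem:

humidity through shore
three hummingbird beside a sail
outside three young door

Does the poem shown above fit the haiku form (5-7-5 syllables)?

Line 1: humidity (4), through (1), shore (1) → 6 (expected 5)
Line 2: three (1), hummingbird (3), beside (2), a (1), sail (1) → 8 (expected 7)
Line 3: outside (2), three (1), young (1), door (1) → 5 ✓

No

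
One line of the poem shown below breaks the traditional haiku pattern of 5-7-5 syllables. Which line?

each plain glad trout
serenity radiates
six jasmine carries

Line 1: each (1), plain (1), glad (1), trout (1) → 4 (expected 5)
Line 2: serenity (4), radiates (3) → 7 ✓
Line 3: six (1), jasmine (2), carries (2) → 5 ✓

The first line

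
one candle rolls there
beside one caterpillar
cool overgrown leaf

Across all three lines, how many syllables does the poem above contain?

17

Line 1: one (1), candle (2), rolls (1), there (1) → 5
Line 2: beside (2), one (1), caterpillar (4) → 7
Line 3: cool (1), overgrown (3), leaf (1) → 5
Total: 5 + 7 + 5 = 17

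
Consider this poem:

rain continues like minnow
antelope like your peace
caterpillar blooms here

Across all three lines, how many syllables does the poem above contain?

19

Line 1: "rain continues like minnow": 1+3+1+2 = 7
Line 2: "antelope like your peace": 3+1+1+1 = 6
Line 3: "caterpillar blooms here": 4+1+1 = 6
Total: 7 + 6 + 6 = 19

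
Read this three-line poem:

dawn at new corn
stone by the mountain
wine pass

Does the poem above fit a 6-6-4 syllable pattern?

Line 1: dawn(1) + at(1) + new(1) + corn(1) = 4 (expected 6)
Line 2: stone(1) + by(1) + the(1) + mountain(2) = 5 (expected 6)
Line 3: wine(1) + pass(1) = 2 (expected 4)

No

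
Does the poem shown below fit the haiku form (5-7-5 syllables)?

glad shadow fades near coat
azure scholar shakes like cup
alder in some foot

Line 1: glad (1), shadow (2), fades (1), near (1), coat (1) → 6 (expected 5)
Line 2: azure (2), scholar (2), shakes (1), like (1), cup (1) → 7 ✓
Line 3: alder (2), in (1), some (1), foot (1) → 5 ✓

No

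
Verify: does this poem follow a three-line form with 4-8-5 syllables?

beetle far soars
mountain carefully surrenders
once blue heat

No

Line 1: beetle(2) + far(1) + soars(1) = 4 ✓
Line 2: mountain(2) + carefully(3) + surrenders(3) = 8 ✓
Line 3: once(1) + blue(1) + heat(1) = 3 (expected 5)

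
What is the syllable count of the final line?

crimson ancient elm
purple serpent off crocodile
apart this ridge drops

The final line: apart(2) + this(1) + ridge(1) + drops(1) = 5

5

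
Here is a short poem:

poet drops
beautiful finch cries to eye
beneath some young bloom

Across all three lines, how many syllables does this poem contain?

15

Line 1: poet (2), drops (1) → 3
Line 2: beautiful (3), finch (1), cries (1), to (1), eye (1) → 7
Line 3: beneath (2), some (1), young (1), bloom (1) → 5
Total: 3 + 7 + 5 = 15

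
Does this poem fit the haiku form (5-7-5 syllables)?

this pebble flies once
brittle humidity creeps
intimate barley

Line 1: this(1) + pebble(2) + flies(1) + once(1) = 5 ✓
Line 2: brittle(2) + humidity(4) + creeps(1) = 7 ✓
Line 3: intimate(3) + barley(2) = 5 ✓

Yes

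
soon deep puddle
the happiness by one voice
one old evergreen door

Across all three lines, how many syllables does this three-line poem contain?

Line 1: soon(1) + deep(1) + puddle(2) = 4
Line 2: the(1) + happiness(3) + by(1) + one(1) + voice(1) = 7
Line 3: one(1) + old(1) + evergreen(3) + door(1) = 6
Total: 4 + 7 + 6 = 17

17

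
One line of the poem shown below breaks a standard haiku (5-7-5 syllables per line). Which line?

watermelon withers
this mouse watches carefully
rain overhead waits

The first line

Line 1: "watermelon withers": 4+2 = 6 (expected 5)
Line 2: "this mouse watches carefully": 1+1+2+3 = 7 ✓
Line 3: "rain overhead waits": 1+3+1 = 5 ✓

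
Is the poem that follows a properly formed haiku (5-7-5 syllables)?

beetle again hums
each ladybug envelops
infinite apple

Line 1: beetle(2) + again(2) + hums(1) = 5 ✓
Line 2: each(1) + ladybug(3) + envelops(3) = 7 ✓
Line 3: infinite(3) + apple(2) = 5 ✓

Yes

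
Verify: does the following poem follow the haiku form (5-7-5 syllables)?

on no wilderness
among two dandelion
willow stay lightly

Yes

Line 1: on(1) + no(1) + wilderness(3) = 5 ✓
Line 2: among(2) + two(1) + dandelion(4) = 7 ✓
Line 3: willow(2) + stay(1) + lightly(2) = 5 ✓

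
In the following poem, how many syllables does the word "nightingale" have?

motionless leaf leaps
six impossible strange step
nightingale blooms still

3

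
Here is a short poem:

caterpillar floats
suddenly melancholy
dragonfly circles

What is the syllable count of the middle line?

7

The middle line: suddenly(3) + melancholy(4) = 7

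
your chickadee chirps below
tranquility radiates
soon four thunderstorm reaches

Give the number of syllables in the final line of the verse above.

7

The final line: soon(1) + four(1) + thunderstorm(3) + reaches(2) = 7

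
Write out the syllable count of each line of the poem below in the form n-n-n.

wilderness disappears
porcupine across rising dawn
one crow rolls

Line 1: wilderness (3), disappears (3) → 6
Line 2: porcupine (3), across (2), rising (2), dawn (1) → 8
Line 3: one (1), crow (1), rolls (1) → 3

6-8-3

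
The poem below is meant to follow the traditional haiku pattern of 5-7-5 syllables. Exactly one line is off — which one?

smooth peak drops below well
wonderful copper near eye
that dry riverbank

Line 1

Line 1: smooth(1) + peak(1) + drops(1) + below(2) + well(1) = 6 (expected 5)
Line 2: wonderful(3) + copper(2) + near(1) + eye(1) = 7 ✓
Line 3: that(1) + dry(1) + riverbank(3) = 5 ✓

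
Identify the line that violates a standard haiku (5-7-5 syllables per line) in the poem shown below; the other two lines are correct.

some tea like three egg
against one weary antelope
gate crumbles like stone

Line 1: some(1) + tea(1) + like(1) + three(1) + egg(1) = 5 ✓
Line 2: against(2) + one(1) + weary(2) + antelope(3) = 8 (expected 7)
Line 3: gate(1) + crumbles(2) + like(1) + stone(1) = 5 ✓

The second line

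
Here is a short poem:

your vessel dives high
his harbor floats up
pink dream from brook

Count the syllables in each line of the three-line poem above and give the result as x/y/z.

5/5/4

Line 1: your(1) + vessel(2) + dives(1) + high(1) = 5
Line 2: his(1) + harbor(2) + floats(1) + up(1) = 5
Line 3: pink(1) + dream(1) + from(1) + brook(1) = 4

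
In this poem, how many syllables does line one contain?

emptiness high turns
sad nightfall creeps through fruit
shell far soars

Line one: emptiness(3) + high(1) + turns(1) = 5

5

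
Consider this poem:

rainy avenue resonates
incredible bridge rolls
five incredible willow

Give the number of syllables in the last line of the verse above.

7

The last line: "five incredible willow": 1+4+2 = 7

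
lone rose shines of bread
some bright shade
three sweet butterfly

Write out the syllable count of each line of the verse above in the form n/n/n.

5/3/5

Line 1: lone(1) + rose(1) + shines(1) + of(1) + bread(1) = 5
Line 2: some(1) + bright(1) + shade(1) = 3
Line 3: three(1) + sweet(1) + butterfly(3) = 5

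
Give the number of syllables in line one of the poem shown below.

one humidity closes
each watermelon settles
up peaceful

Line one: one(1) + humidity(4) + closes(2) = 7

7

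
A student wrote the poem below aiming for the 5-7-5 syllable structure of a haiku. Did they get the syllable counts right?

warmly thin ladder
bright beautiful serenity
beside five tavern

Line 1: warmly(2) + thin(1) + ladder(2) = 5 ✓
Line 2: bright(1) + beautiful(3) + serenity(4) = 8 (expected 7)
Line 3: beside(2) + five(1) + tavern(2) = 5 ✓

No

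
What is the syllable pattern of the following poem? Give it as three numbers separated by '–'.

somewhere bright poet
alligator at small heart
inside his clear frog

5–7–5

Line 1: somewhere (2), bright (1), poet (2) → 5
Line 2: alligator (4), at (1), small (1), heart (1) → 7
Line 3: inside (2), his (1), clear (1), frog (1) → 5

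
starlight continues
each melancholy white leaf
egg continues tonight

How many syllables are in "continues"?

3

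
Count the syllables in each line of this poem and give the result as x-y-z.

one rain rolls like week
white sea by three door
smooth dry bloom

5-5-3

Line 1: one(1) + rain(1) + rolls(1) + like(1) + week(1) = 5
Line 2: white(1) + sea(1) + by(1) + three(1) + door(1) = 5
Line 3: smooth(1) + dry(1) + bloom(1) = 3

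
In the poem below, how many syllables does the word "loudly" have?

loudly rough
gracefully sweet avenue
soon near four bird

2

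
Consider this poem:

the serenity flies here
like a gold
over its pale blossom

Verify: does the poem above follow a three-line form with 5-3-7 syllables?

Line 1: the(1) + serenity(4) + flies(1) + here(1) = 7 (expected 5)
Line 2: like(1) + a(1) + gold(1) = 3 ✓
Line 3: over(2) + its(1) + pale(1) + blossom(2) = 6 (expected 7)

No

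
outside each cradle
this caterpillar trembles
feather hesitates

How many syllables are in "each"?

"each" has 1 syllable.

1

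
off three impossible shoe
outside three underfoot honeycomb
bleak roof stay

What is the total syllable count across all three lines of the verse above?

Line 1: off(1) + three(1) + impossible(4) + shoe(1) = 7
Line 2: outside(2) + three(1) + underfoot(3) + honeycomb(3) = 9
Line 3: bleak(1) + roof(1) + stay(1) = 3
Total: 7 + 9 + 3 = 19

19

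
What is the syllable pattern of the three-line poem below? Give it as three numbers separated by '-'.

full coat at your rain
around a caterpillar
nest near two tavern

Line 1: "full coat at your rain": 1+1+1+1+1 = 5
Line 2: "around a caterpillar": 2+1+4 = 7
Line 3: "nest near two tavern": 1+1+1+2 = 5

5-7-5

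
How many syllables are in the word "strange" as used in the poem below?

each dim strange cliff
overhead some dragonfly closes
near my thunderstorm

1

"strange" has 1 syllable.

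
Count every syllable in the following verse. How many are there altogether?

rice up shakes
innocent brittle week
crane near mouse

12

Line 1: rice (1), up (1), shakes (1) → 3
Line 2: innocent (3), brittle (2), week (1) → 6
Line 3: crane (1), near (1), mouse (1) → 3
Total: 3 + 6 + 3 = 12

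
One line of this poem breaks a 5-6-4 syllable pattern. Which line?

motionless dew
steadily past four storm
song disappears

Line 1: motionless (3), dew (1) → 4 (expected 5)
Line 2: steadily (3), past (1), four (1), storm (1) → 6 ✓
Line 3: song (1), disappears (3) → 4 ✓

The first line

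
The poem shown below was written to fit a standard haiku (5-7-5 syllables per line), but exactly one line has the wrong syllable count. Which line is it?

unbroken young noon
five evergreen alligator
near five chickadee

Line 1: "unbroken young noon": 3+1+1 = 5 ✓
Line 2: "five evergreen alligator": 1+3+4 = 8 (expected 7)
Line 3: "near five chickadee": 1+1+3 = 5 ✓

The second line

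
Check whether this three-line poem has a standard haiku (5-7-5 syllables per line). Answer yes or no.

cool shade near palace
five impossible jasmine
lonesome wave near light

Yes

Line 1: "cool shade near palace": 1+1+1+2 = 5 ✓
Line 2: "five impossible jasmine": 1+4+2 = 7 ✓
Line 3: "lonesome wave near light": 2+1+1+1 = 5 ✓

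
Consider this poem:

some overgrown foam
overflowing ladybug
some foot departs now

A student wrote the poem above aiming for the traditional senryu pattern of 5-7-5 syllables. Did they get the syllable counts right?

Yes

Line 1: "some overgrown foam": 1+3+1 = 5 ✓
Line 2: "overflowing ladybug": 4+3 = 7 ✓
Line 3: "some foot departs now": 1+1+2+1 = 5 ✓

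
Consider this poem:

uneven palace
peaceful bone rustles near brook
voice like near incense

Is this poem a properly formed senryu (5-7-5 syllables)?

Line 1: "uneven palace": 3+2 = 5 ✓
Line 2: "peaceful bone rustles near brook": 2+1+2+1+1 = 7 ✓
Line 3: "voice like near incense": 1+1+1+2 = 5 ✓

Yes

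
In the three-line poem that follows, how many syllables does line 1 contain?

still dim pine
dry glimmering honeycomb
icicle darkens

3

Line 1: still (1), dim (1), pine (1) → 3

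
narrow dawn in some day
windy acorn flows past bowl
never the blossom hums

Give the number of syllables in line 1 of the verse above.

Line 1: narrow(2) + dawn(1) + in(1) + some(1) + day(1) = 6

6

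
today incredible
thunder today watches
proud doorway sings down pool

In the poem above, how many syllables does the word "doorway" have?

"doorway" has 2 syllables.

2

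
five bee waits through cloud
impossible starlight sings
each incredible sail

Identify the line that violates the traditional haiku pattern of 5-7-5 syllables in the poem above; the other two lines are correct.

Line 1: five (1), bee (1), waits (1), through (1), cloud (1) → 5 ✓
Line 2: impossible (4), starlight (2), sings (1) → 7 ✓
Line 3: each (1), incredible (4), sail (1) → 6 (expected 5)

Line 3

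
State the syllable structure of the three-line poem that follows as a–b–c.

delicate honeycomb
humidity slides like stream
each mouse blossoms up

Line 1: delicate (3), honeycomb (3) → 6
Line 2: humidity (4), slides (1), like (1), stream (1) → 7
Line 3: each (1), mouse (1), blossoms (2), up (1) → 5

6–7–5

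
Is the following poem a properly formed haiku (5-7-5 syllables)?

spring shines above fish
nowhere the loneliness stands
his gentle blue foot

Line 1: "spring shines above fish": 1+1+2+1 = 5 ✓
Line 2: "nowhere the loneliness stands": 2+1+3+1 = 7 ✓
Line 3: "his gentle blue foot": 1+2+1+1 = 5 ✓

Yes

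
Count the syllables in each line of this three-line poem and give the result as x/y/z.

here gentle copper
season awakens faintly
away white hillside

Line 1: here (1), gentle (2), copper (2) → 5
Line 2: season (2), awakens (3), faintly (2) → 7
Line 3: away (2), white (1), hillside (2) → 5

5/7/5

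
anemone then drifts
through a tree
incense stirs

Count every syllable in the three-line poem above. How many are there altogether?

12

Line 1: anemone (4), then (1), drifts (1) → 6
Line 2: through (1), a (1), tree (1) → 3
Line 3: incense (2), stirs (1) → 3
Total: 6 + 3 + 3 = 12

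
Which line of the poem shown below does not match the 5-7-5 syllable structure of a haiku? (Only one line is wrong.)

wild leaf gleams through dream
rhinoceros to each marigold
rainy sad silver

The second line

Line 1: wild(1) + leaf(1) + gleams(1) + through(1) + dream(1) = 5 ✓
Line 2: rhinoceros(4) + to(1) + each(1) + marigold(3) = 9 (expected 7)
Line 3: rainy(2) + sad(1) + silver(2) = 5 ✓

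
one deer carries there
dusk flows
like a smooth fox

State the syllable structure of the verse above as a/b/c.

Line 1: one(1) + deer(1) + carries(2) + there(1) = 5
Line 2: dusk(1) + flows(1) = 2
Line 3: like(1) + a(1) + smooth(1) + fox(1) = 4

5/2/4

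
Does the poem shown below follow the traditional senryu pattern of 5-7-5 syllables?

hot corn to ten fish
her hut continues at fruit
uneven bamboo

Yes

Line 1: hot (1), corn (1), to (1), ten (1), fish (1) → 5 ✓
Line 2: her (1), hut (1), continues (3), at (1), fruit (1) → 7 ✓
Line 3: uneven (3), bamboo (2) → 5 ✓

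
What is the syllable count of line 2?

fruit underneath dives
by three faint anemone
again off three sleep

Line 2: by(1) + three(1) + faint(1) + anemone(4) = 7

7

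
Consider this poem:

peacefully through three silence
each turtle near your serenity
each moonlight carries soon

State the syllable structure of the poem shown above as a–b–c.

Line 1: "peacefully through three silence": 3+1+1+2 = 7
Line 2: "each turtle near your serenity": 1+2+1+1+4 = 9
Line 3: "each moonlight carries soon": 1+2+2+1 = 6

7–9–6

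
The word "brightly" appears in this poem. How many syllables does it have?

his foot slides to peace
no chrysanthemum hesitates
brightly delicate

2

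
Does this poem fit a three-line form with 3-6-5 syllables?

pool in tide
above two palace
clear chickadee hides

No

Line 1: pool(1) + in(1) + tide(1) = 3 ✓
Line 2: above(2) + two(1) + palace(2) = 5 (expected 6)
Line 3: clear(1) + chickadee(3) + hides(1) = 5 ✓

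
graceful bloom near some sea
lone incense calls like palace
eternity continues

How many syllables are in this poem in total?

Line 1: "graceful bloom near some sea": 2+1+1+1+1 = 6
Line 2: "lone incense calls like palace": 1+2+1+1+2 = 7
Line 3: "eternity continues": 4+3 = 7
Total: 6 + 7 + 7 = 20

20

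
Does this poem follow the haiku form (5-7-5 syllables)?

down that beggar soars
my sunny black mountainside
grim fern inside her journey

No

Line 1: down(1) + that(1) + beggar(2) + soars(1) = 5 ✓
Line 2: my(1) + sunny(2) + black(1) + mountainside(3) = 7 ✓
Line 3: grim(1) + fern(1) + inside(2) + her(1) + journey(2) = 7 (expected 5)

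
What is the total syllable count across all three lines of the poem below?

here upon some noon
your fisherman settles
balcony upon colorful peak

Line 1: here (1), upon (2), some (1), noon (1) → 5
Line 2: your (1), fisherman (3), settles (2) → 6
Line 3: balcony (3), upon (2), colorful (3), peak (1) → 9
Total: 5 + 6 + 9 = 20

20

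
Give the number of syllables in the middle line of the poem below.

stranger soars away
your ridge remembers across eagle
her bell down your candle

9

The middle line: your (1), ridge (1), remembers (3), across (2), eagle (2) → 9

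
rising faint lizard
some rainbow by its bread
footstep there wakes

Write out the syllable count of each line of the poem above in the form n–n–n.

Line 1: rising(2) + faint(1) + lizard(2) = 5
Line 2: some(1) + rainbow(2) + by(1) + its(1) + bread(1) = 6
Line 3: footstep(2) + there(1) + wakes(1) = 4

5–6–4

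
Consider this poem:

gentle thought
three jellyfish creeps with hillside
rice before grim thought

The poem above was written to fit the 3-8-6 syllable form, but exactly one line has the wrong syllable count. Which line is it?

Line 1: "gentle thought": 2+1 = 3 ✓
Line 2: "three jellyfish creeps with hillside": 1+3+1+1+2 = 8 ✓
Line 3: "rice before grim thought": 1+2+1+1 = 5 (expected 6)

Line 3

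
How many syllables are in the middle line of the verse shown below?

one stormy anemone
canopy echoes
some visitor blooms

5

The middle line: canopy (3), echoes (2) → 5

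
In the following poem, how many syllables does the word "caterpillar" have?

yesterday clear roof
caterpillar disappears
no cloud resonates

4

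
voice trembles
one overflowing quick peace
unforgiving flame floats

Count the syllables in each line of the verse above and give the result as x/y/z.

3/7/6

Line 1: voice (1), trembles (2) → 3
Line 2: one (1), overflowing (4), quick (1), peace (1) → 7
Line 3: unforgiving (4), flame (1), floats (1) → 6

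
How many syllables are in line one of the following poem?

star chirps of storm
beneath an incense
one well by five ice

4

Line one: star (1), chirps (1), of (1), storm (1) → 4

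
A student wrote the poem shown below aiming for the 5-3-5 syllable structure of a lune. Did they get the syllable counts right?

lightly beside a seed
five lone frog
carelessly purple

No

Line 1: "lightly beside a seed": 2+2+1+1 = 6 (expected 5)
Line 2: "five lone frog": 1+1+1 = 3 ✓
Line 3: "carelessly purple": 3+2 = 5 ✓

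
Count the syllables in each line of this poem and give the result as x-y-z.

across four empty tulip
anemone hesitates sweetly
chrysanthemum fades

Line 1: "across four empty tulip": 2+1+2+2 = 7
Line 2: "anemone hesitates sweetly": 4+3+2 = 9
Line 3: "chrysanthemum fades": 4+1 = 5

7-9-5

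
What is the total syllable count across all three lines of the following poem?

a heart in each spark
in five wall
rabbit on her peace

Line 1: "a heart in each spark": 1+1+1+1+1 = 5
Line 2: "in five wall": 1+1+1 = 3
Line 3: "rabbit on her peace": 2+1+1+1 = 5
Total: 5 + 3 + 5 = 13

13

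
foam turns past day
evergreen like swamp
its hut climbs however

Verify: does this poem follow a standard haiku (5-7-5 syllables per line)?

Line 1: foam (1), turns (1), past (1), day (1) → 4 (expected 5)
Line 2: evergreen (3), like (1), swamp (1) → 5 (expected 7)
Line 3: its (1), hut (1), climbs (1), however (3) → 6 (expected 5)

No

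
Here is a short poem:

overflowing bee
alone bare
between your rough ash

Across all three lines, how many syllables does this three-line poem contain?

Line 1: overflowing(4) + bee(1) = 5
Line 2: alone(2) + bare(1) = 3
Line 3: between(2) + your(1) + rough(1) + ash(1) = 5
Total: 5 + 3 + 5 = 13

13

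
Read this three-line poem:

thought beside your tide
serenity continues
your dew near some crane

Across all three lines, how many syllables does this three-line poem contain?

Line 1: thought(1) + beside(2) + your(1) + tide(1) = 5
Line 2: serenity(4) + continues(3) = 7
Line 3: your(1) + dew(1) + near(1) + some(1) + crane(1) = 5
Total: 5 + 7 + 5 = 17

17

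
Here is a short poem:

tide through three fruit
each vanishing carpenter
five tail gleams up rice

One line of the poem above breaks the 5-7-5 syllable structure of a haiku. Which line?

Line 1: tide(1) + through(1) + three(1) + fruit(1) = 4 (expected 5)
Line 2: each(1) + vanishing(3) + carpenter(3) = 7 ✓
Line 3: five(1) + tail(1) + gleams(1) + up(1) + rice(1) = 5 ✓

Line 1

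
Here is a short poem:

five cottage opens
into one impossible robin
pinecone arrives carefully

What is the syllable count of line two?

Line two: into(2) + one(1) + impossible(4) + robin(2) = 9

9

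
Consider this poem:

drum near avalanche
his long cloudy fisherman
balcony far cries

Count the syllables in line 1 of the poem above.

5

Line 1: drum(1) + near(1) + avalanche(3) = 5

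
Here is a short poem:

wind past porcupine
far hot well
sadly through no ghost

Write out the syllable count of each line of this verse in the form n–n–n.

5–3–5

Line 1: wind(1) + past(1) + porcupine(3) = 5
Line 2: far(1) + hot(1) + well(1) = 3
Line 3: sadly(2) + through(1) + no(1) + ghost(1) = 5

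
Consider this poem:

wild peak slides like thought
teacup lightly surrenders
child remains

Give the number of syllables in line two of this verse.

7

Line two: "teacup lightly surrenders": 2+2+3 = 7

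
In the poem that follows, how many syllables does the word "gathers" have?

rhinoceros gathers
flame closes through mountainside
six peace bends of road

"gathers" has 2 syllables.

2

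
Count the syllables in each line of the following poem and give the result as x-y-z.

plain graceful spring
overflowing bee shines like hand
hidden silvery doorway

4-8-7

Line 1: plain (1), graceful (2), spring (1) → 4
Line 2: overflowing (4), bee (1), shines (1), like (1), hand (1) → 8
Line 3: hidden (2), silvery (3), doorway (2) → 7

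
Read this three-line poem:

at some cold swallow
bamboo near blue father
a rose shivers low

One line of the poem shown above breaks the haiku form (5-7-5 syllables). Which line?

Line 1: at(1) + some(1) + cold(1) + swallow(2) = 5 ✓
Line 2: bamboo(2) + near(1) + blue(1) + father(2) = 6 (expected 7)
Line 3: a(1) + rose(1) + shivers(2) + low(1) = 5 ✓

The second line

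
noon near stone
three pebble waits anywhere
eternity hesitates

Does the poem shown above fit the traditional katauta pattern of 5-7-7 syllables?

No

Line 1: "noon near stone": 1+1+1 = 3 (expected 5)
Line 2: "three pebble waits anywhere": 1+2+1+3 = 7 ✓
Line 3: "eternity hesitates": 4+3 = 7 ✓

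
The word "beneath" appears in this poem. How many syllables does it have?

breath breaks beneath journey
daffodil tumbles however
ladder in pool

2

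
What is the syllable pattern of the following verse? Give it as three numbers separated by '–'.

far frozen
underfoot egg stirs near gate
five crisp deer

Line 1: far (1), frozen (2) → 3
Line 2: underfoot (3), egg (1), stirs (1), near (1), gate (1) → 7
Line 3: five (1), crisp (1), deer (1) → 3

3–7–3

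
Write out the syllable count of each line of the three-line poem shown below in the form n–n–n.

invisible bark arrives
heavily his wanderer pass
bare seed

Line 1: invisible(4) + bark(1) + arrives(2) = 7
Line 2: heavily(3) + his(1) + wanderer(3) + pass(1) = 8
Line 3: bare(1) + seed(1) = 2

7–8–2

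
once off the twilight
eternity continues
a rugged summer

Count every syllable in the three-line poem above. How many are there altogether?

Line 1: once (1), off (1), the (1), twilight (2) → 5
Line 2: eternity (4), continues (3) → 7
Line 3: a (1), rugged (2), summer (2) → 5
Total: 5 + 7 + 5 = 17

17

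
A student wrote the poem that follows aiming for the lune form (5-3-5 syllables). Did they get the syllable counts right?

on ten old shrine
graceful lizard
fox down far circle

No

Line 1: on (1), ten (1), old (1), shrine (1) → 4 (expected 5)
Line 2: graceful (2), lizard (2) → 4 (expected 3)
Line 3: fox (1), down (1), far (1), circle (2) → 5 ✓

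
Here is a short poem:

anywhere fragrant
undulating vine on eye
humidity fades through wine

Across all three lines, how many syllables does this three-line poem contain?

19

Line 1: anywhere(3) + fragrant(2) = 5
Line 2: undulating(4) + vine(1) + on(1) + eye(1) = 7
Line 3: humidity(4) + fades(1) + through(1) + wine(1) = 7
Total: 5 + 7 + 7 = 19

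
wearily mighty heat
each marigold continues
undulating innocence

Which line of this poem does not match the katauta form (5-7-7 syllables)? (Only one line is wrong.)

Line 1: wearily(3) + mighty(2) + heat(1) = 6 (expected 5)
Line 2: each(1) + marigold(3) + continues(3) = 7 ✓
Line 3: undulating(4) + innocence(3) = 7 ✓

Line 1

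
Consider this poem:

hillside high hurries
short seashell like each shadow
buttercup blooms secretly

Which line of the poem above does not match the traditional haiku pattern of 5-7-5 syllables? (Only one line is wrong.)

Line 3

Line 1: hillside(2) + high(1) + hurries(2) = 5 ✓
Line 2: short(1) + seashell(2) + like(1) + each(1) + shadow(2) = 7 ✓
Line 3: buttercup(3) + blooms(1) + secretly(3) = 7 (expected 5)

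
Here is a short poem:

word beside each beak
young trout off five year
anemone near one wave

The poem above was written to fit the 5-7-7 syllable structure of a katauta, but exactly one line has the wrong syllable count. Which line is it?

The second line

Line 1: word (1), beside (2), each (1), beak (1) → 5 ✓
Line 2: young (1), trout (1), off (1), five (1), year (1) → 5 (expected 7)
Line 3: anemone (4), near (1), one (1), wave (1) → 7 ✓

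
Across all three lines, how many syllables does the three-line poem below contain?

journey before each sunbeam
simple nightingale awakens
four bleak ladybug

Line 1: "journey before each sunbeam": 2+2+1+2 = 7
Line 2: "simple nightingale awakens": 2+3+3 = 8
Line 3: "four bleak ladybug": 1+1+3 = 5
Total: 7 + 8 + 5 = 20

20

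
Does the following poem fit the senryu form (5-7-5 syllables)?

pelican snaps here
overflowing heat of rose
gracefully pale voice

Line 1: "pelican snaps here": 3+1+1 = 5 ✓
Line 2: "overflowing heat of rose": 4+1+1+1 = 7 ✓
Line 3: "gracefully pale voice": 3+1+1 = 5 ✓

Yes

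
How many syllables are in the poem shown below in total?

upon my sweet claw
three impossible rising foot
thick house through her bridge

18

Line 1: upon (2), my (1), sweet (1), claw (1) → 5
Line 2: three (1), impossible (4), rising (2), foot (1) → 8
Line 3: thick (1), house (1), through (1), her (1), bridge (1) → 5
Total: 5 + 8 + 5 = 18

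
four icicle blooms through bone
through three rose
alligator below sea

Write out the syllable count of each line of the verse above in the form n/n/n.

Line 1: "four icicle blooms through bone": 1+3+1+1+1 = 7
Line 2: "through three rose": 1+1+1 = 3
Line 3: "alligator below sea": 4+2+1 = 7

7/3/7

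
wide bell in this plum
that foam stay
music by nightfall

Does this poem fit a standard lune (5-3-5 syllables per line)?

Line 1: "wide bell in this plum": 1+1+1+1+1 = 5 ✓
Line 2: "that foam stay": 1+1+1 = 3 ✓
Line 3: "music by nightfall": 2+1+2 = 5 ✓

Yes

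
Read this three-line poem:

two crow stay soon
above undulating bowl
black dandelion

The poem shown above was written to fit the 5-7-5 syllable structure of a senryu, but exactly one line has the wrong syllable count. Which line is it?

Line 1

Line 1: "two crow stay soon": 1+1+1+1 = 4 (expected 5)
Line 2: "above undulating bowl": 2+4+1 = 7 ✓
Line 3: "black dandelion": 1+4 = 5 ✓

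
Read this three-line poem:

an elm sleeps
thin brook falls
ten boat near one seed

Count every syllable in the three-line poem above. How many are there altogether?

Line 1: "an elm sleeps": 1+1+1 = 3
Line 2: "thin brook falls": 1+1+1 = 3
Line 3: "ten boat near one seed": 1+1+1+1+1 = 5
Total: 3 + 3 + 5 = 11

11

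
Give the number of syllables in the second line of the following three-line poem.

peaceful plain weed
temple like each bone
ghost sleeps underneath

5

The second line: temple (2), like (1), each (1), bone (1) → 5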